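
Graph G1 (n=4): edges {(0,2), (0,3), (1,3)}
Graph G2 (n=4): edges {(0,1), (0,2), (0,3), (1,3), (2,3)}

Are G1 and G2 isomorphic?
No, not isomorphic

The graphs are NOT isomorphic.

Counting edges: G1 has 3 edge(s); G2 has 5 edge(s).
Edge count is an isomorphism invariant (a bijection on vertices induces a bijection on edges), so differing edge counts rule out isomorphism.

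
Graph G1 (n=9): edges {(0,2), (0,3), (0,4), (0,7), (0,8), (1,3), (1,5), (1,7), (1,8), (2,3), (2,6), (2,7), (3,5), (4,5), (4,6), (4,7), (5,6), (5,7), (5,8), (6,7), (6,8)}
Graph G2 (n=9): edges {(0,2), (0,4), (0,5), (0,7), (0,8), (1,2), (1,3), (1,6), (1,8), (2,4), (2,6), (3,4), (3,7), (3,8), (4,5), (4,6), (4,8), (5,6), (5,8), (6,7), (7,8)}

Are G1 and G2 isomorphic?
Yes, isomorphic

The graphs are isomorphic.
One valid mapping φ: V(G1) → V(G2): 0→6, 1→3, 2→2, 3→1, 4→5, 5→8, 6→0, 7→4, 8→7

Verify φ preserves adjacency — for each edge of G1, its image is an edge of G2:
  (0,2) → (φ(0),φ(2)) = (2,6) ∈ E(G2) ✓
  (0,3) → (φ(0),φ(3)) = (1,6) ∈ E(G2) ✓
  (0,4) → (φ(0),φ(4)) = (5,6) ∈ E(G2) ✓
  (0,7) → (φ(0),φ(7)) = (4,6) ∈ E(G2) ✓
  (0,8) → (φ(0),φ(8)) = (6,7) ∈ E(G2) ✓
  (1,3) → (φ(1),φ(3)) = (1,3) ∈ E(G2) ✓
  (1,5) → (φ(1),φ(5)) = (3,8) ∈ E(G2) ✓
  (1,7) → (φ(1),φ(7)) = (3,4) ∈ E(G2) ✓
  (1,8) → (φ(1),φ(8)) = (3,7) ∈ E(G2) ✓
  (2,3) → (φ(2),φ(3)) = (1,2) ∈ E(G2) ✓
  (2,6) → (φ(2),φ(6)) = (0,2) ∈ E(G2) ✓
  (2,7) → (φ(2),φ(7)) = (2,4) ∈ E(G2) ✓
  (3,5) → (φ(3),φ(5)) = (1,8) ∈ E(G2) ✓
  (4,5) → (φ(4),φ(5)) = (5,8) ∈ E(G2) ✓
  (4,6) → (φ(4),φ(6)) = (0,5) ∈ E(G2) ✓
  (4,7) → (φ(4),φ(7)) = (4,5) ∈ E(G2) ✓
  (5,6) → (φ(5),φ(6)) = (0,8) ∈ E(G2) ✓
  (5,7) → (φ(5),φ(7)) = (4,8) ∈ E(G2) ✓
  (5,8) → (φ(5),φ(8)) = (7,8) ∈ E(G2) ✓
  (6,7) → (φ(6),φ(7)) = (0,4) ∈ E(G2) ✓
  (6,8) → (φ(6),φ(8)) = (0,7) ∈ E(G2) ✓
All 21 edges of G1 map to edges of G2, and |E(G1)| = |E(G2)| = 21, so φ is a bijection on edges as well as vertices. Hence G1 ≅ G2.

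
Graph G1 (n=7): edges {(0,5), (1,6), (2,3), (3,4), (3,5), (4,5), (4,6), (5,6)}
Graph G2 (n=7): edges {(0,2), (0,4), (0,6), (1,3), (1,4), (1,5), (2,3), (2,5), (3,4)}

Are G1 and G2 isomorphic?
No, not isomorphic

The graphs are NOT isomorphic.

Degrees in G1: deg(0)=1, deg(1)=1, deg(2)=1, deg(3)=3, deg(4)=3, deg(5)=4, deg(6)=3.
Sorted degree sequence of G1: [4, 3, 3, 3, 1, 1, 1].
Degrees in G2: deg(0)=3, deg(1)=3, deg(2)=3, deg(3)=3, deg(4)=3, deg(5)=2, deg(6)=1.
Sorted degree sequence of G2: [3, 3, 3, 3, 3, 2, 1].
The (sorted) degree sequence is an isomorphism invariant, so since G1 and G2 have different degree sequences they cannot be isomorphic.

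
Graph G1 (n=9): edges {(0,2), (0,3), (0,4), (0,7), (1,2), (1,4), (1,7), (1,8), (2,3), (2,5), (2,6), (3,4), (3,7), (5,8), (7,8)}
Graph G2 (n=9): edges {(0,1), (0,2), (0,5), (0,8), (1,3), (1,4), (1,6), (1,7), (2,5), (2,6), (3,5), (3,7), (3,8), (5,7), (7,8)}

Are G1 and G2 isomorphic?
Yes, isomorphic

The graphs are isomorphic.
One valid mapping φ: V(G1) → V(G2): 0→3, 1→0, 2→1, 3→7, 4→8, 5→6, 6→4, 7→5, 8→2

Verify φ preserves adjacency — for each edge of G1, its image is an edge of G2:
  (0,2) → (φ(0),φ(2)) = (1,3) ∈ E(G2) ✓
  (0,3) → (φ(0),φ(3)) = (3,7) ∈ E(G2) ✓
  (0,4) → (φ(0),φ(4)) = (3,8) ∈ E(G2) ✓
  (0,7) → (φ(0),φ(7)) = (3,5) ∈ E(G2) ✓
  (1,2) → (φ(1),φ(2)) = (0,1) ∈ E(G2) ✓
  (1,4) → (φ(1),φ(4)) = (0,8) ∈ E(G2) ✓
  (1,7) → (φ(1),φ(7)) = (0,5) ∈ E(G2) ✓
  (1,8) → (φ(1),φ(8)) = (0,2) ∈ E(G2) ✓
  (2,3) → (φ(2),φ(3)) = (1,7) ∈ E(G2) ✓
  (2,5) → (φ(2),φ(5)) = (1,6) ∈ E(G2) ✓
  (2,6) → (φ(2),φ(6)) = (1,4) ∈ E(G2) ✓
  (3,4) → (φ(3),φ(4)) = (7,8) ∈ E(G2) ✓
  (3,7) → (φ(3),φ(7)) = (5,7) ∈ E(G2) ✓
  (5,8) → (φ(5),φ(8)) = (2,6) ∈ E(G2) ✓
  (7,8) → (φ(7),φ(8)) = (2,5) ∈ E(G2) ✓
All 15 edges of G1 map to edges of G2, and |E(G1)| = |E(G2)| = 15, so φ is a bijection on edges as well as vertices. Hence G1 ≅ G2.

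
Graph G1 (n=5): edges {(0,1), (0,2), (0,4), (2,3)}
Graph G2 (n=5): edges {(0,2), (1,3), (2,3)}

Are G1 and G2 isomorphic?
No, not isomorphic

The graphs are NOT isomorphic.

Connected components of G1: 1 component(s) with vertex sets [[0, 1, 2, 3, 4]], sizes [5].
Connected components of G2: 2 component(s) with vertex sets [[4], [0, 1, 2, 3]], sizes [1, 4].
The number of connected components (and the multiset of component sizes) is an isomorphism invariant — an isomorphism maps each component of G1 bijectively onto a component of G2. Since G1 has 1 component(s) and G2 has 2, they cannot be isomorphic.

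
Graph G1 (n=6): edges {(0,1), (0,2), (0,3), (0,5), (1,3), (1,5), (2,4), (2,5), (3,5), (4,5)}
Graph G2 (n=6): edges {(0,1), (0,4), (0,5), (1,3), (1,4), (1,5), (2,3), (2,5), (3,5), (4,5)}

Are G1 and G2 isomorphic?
Yes, isomorphic

The graphs are isomorphic.
One valid mapping φ: V(G1) → V(G2): 0→1, 1→4, 2→3, 3→0, 4→2, 5→5

Verify φ preserves adjacency — for each edge of G1, its image is an edge of G2:
  (0,1) → (φ(0),φ(1)) = (1,4) ∈ E(G2) ✓
  (0,2) → (φ(0),φ(2)) = (1,3) ∈ E(G2) ✓
  (0,3) → (φ(0),φ(3)) = (0,1) ∈ E(G2) ✓
  (0,5) → (φ(0),φ(5)) = (1,5) ∈ E(G2) ✓
  (1,3) → (φ(1),φ(3)) = (0,4) ∈ E(G2) ✓
  (1,5) → (φ(1),φ(5)) = (4,5) ∈ E(G2) ✓
  (2,4) → (φ(2),φ(4)) = (2,3) ∈ E(G2) ✓
  (2,5) → (φ(2),φ(5)) = (3,5) ∈ E(G2) ✓
  (3,5) → (φ(3),φ(5)) = (0,5) ∈ E(G2) ✓
  (4,5) → (φ(4),φ(5)) = (2,5) ∈ E(G2) ✓
All 10 edges of G1 map to edges of G2, and |E(G1)| = |E(G2)| = 10, so φ is a bijection on edges as well as vertices. Hence G1 ≅ G2.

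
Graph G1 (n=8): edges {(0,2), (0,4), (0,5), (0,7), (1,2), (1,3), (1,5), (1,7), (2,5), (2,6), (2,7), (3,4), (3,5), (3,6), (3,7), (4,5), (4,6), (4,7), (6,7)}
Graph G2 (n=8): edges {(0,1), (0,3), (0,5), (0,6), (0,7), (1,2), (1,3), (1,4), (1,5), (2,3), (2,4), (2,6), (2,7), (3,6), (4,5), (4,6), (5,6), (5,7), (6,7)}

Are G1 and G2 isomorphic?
Yes, isomorphic

The graphs are isomorphic.
One valid mapping φ: V(G1) → V(G2): 0→4, 1→3, 2→2, 3→0, 4→5, 5→1, 6→7, 7→6

Verify φ preserves adjacency — for each edge of G1, its image is an edge of G2:
  (0,2) → (φ(0),φ(2)) = (2,4) ∈ E(G2) ✓
  (0,4) → (φ(0),φ(4)) = (4,5) ∈ E(G2) ✓
  (0,5) → (φ(0),φ(5)) = (1,4) ∈ E(G2) ✓
  (0,7) → (φ(0),φ(7)) = (4,6) ∈ E(G2) ✓
  (1,2) → (φ(1),φ(2)) = (2,3) ∈ E(G2) ✓
  (1,3) → (φ(1),φ(3)) = (0,3) ∈ E(G2) ✓
  (1,5) → (φ(1),φ(5)) = (1,3) ∈ E(G2) ✓
  (1,7) → (φ(1),φ(7)) = (3,6) ∈ E(G2) ✓
  (2,5) → (φ(2),φ(5)) = (1,2) ∈ E(G2) ✓
  (2,6) → (φ(2),φ(6)) = (2,7) ∈ E(G2) ✓
  (2,7) → (φ(2),φ(7)) = (2,6) ∈ E(G2) ✓
  (3,4) → (φ(3),φ(4)) = (0,5) ∈ E(G2) ✓
  (3,5) → (φ(3),φ(5)) = (0,1) ∈ E(G2) ✓
  (3,6) → (φ(3),φ(6)) = (0,7) ∈ E(G2) ✓
  (3,7) → (φ(3),φ(7)) = (0,6) ∈ E(G2) ✓
  (4,5) → (φ(4),φ(5)) = (1,5) ∈ E(G2) ✓
  (4,6) → (φ(4),φ(6)) = (5,7) ∈ E(G2) ✓
  (4,7) → (φ(4),φ(7)) = (5,6) ∈ E(G2) ✓
  (6,7) → (φ(6),φ(7)) = (6,7) ∈ E(G2) ✓
All 19 edges of G1 map to edges of G2, and |E(G1)| = |E(G2)| = 19, so φ is a bijection on edges as well as vertices. Hence G1 ≅ G2.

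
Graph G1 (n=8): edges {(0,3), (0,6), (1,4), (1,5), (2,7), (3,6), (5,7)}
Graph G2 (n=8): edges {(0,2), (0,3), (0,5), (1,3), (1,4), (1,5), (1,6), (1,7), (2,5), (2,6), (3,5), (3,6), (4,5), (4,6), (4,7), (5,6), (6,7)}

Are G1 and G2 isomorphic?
No, not isomorphic

The graphs are NOT isomorphic.

Degrees in G1: deg(0)=2, deg(1)=2, deg(2)=1, deg(3)=2, deg(4)=1, deg(5)=2, deg(6)=2, deg(7)=2.
Sorted degree sequence of G1: [2, 2, 2, 2, 2, 2, 1, 1].
Degrees in G2: deg(0)=3, deg(1)=5, deg(2)=3, deg(3)=4, deg(4)=4, deg(5)=6, deg(6)=6, deg(7)=3.
Sorted degree sequence of G2: [6, 6, 5, 4, 4, 3, 3, 3].
The (sorted) degree sequence is an isomorphism invariant, so since G1 and G2 have different degree sequences they cannot be isomorphic.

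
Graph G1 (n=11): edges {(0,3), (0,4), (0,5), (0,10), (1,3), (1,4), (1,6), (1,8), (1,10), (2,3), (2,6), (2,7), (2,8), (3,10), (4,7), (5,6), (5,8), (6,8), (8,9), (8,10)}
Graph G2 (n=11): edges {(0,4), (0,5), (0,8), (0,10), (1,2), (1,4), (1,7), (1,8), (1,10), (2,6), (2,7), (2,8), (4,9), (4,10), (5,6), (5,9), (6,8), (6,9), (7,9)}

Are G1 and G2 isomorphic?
No, not isomorphic

The graphs are NOT isomorphic.

Degrees in G1: deg(0)=4, deg(1)=5, deg(2)=4, deg(3)=4, deg(4)=3, deg(5)=3, deg(6)=4, deg(7)=2, deg(8)=6, deg(9)=1, deg(10)=4.
Sorted degree sequence of G1: [6, 5, 4, 4, 4, 4, 4, 3, 3, 2, 1].
Degrees in G2: deg(0)=4, deg(1)=5, deg(2)=4, deg(3)=0, deg(4)=4, deg(5)=3, deg(6)=4, deg(7)=3, deg(8)=4, deg(9)=4, deg(10)=3.
Sorted degree sequence of G2: [5, 4, 4, 4, 4, 4, 4, 3, 3, 3, 0].
The (sorted) degree sequence is an isomorphism invariant, so since G1 and G2 have different degree sequences they cannot be isomorphic.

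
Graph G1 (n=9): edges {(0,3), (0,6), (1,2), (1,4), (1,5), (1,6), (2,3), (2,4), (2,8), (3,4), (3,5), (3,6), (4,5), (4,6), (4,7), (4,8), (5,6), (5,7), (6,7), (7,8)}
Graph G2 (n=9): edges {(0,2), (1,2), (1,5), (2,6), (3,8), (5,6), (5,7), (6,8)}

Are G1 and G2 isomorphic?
No, not isomorphic

The graphs are NOT isomorphic.

Connected components of G1: 1 component(s) with vertex sets [[0, 1, 2, 3, 4, 5, 6, 7, 8]], sizes [9].
Connected components of G2: 2 component(s) with vertex sets [[4], [0, 1, 2, 3, 5, 6, 7, 8]], sizes [1, 8].
The number of connected components (and the multiset of component sizes) is an isomorphism invariant — an isomorphism maps each component of G1 bijectively onto a component of G2. Since G1 has 1 component(s) and G2 has 2, they cannot be isomorphic.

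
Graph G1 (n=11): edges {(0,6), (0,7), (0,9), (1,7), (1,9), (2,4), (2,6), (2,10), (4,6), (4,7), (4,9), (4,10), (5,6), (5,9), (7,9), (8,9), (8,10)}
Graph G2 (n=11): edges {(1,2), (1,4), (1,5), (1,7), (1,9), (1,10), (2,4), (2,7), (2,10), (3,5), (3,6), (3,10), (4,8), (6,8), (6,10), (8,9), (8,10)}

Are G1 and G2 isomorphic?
Yes, isomorphic

The graphs are isomorphic.
One valid mapping φ: V(G1) → V(G2): 0→4, 1→7, 2→6, 3→0, 4→10, 5→9, 6→8, 7→2, 8→5, 9→1, 10→3

Verify φ preserves adjacency — for each edge of G1, its image is an edge of G2:
  (0,6) → (φ(0),φ(6)) = (4,8) ∈ E(G2) ✓
  (0,7) → (φ(0),φ(7)) = (2,4) ∈ E(G2) ✓
  (0,9) → (φ(0),φ(9)) = (1,4) ∈ E(G2) ✓
  (1,7) → (φ(1),φ(7)) = (2,7) ∈ E(G2) ✓
  (1,9) → (φ(1),φ(9)) = (1,7) ∈ E(G2) ✓
  (2,4) → (φ(2),φ(4)) = (6,10) ∈ E(G2) ✓
  (2,6) → (φ(2),φ(6)) = (6,8) ∈ E(G2) ✓
  (2,10) → (φ(2),φ(10)) = (3,6) ∈ E(G2) ✓
  (4,6) → (φ(4),φ(6)) = (8,10) ∈ E(G2) ✓
  (4,7) → (φ(4),φ(7)) = (2,10) ∈ E(G2) ✓
  (4,9) → (φ(4),φ(9)) = (1,10) ∈ E(G2) ✓
  (4,10) → (φ(4),φ(10)) = (3,10) ∈ E(G2) ✓
  (5,6) → (φ(5),φ(6)) = (8,9) ∈ E(G2) ✓
  (5,9) → (φ(5),φ(9)) = (1,9) ∈ E(G2) ✓
  (7,9) → (φ(7),φ(9)) = (1,2) ∈ E(G2) ✓
  (8,9) → (φ(8),φ(9)) = (1,5) ∈ E(G2) ✓
  (8,10) → (φ(8),φ(10)) = (3,5) ∈ E(G2) ✓
All 17 edges of G1 map to edges of G2, and |E(G1)| = |E(G2)| = 17, so φ is a bijection on edges as well as vertices. Hence G1 ≅ G2.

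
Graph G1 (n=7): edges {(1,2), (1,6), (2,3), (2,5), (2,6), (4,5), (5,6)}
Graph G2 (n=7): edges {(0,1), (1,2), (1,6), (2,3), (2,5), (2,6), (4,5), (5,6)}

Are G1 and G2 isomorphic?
No, not isomorphic

The graphs are NOT isomorphic.

Counting edges: G1 has 7 edge(s); G2 has 8 edge(s).
Edge count is an isomorphism invariant (a bijection on vertices induces a bijection on edges), so differing edge counts rule out isomorphism.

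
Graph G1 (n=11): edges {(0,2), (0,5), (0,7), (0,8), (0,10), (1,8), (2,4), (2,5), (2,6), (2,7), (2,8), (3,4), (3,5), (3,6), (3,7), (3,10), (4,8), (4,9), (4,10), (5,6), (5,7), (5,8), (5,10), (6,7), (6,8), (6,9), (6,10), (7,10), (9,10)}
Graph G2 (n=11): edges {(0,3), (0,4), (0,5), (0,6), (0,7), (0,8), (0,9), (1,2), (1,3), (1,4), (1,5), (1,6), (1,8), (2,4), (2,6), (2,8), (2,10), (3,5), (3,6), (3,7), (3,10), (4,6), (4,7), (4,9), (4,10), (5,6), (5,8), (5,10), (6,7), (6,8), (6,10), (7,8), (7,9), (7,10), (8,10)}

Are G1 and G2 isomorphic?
No, not isomorphic

The graphs are NOT isomorphic.

Counting triangles (3-cliques): G1 has 27, G2 has 42.
Triangle count is an isomorphism invariant, so differing triangle counts rule out isomorphism.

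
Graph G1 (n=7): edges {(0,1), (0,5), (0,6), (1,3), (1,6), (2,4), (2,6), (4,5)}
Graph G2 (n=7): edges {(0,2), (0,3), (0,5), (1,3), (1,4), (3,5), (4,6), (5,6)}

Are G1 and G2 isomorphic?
Yes, isomorphic

The graphs are isomorphic.
One valid mapping φ: V(G1) → V(G2): 0→3, 1→0, 2→6, 3→2, 4→4, 5→1, 6→5

Verify φ preserves adjacency — for each edge of G1, its image is an edge of G2:
  (0,1) → (φ(0),φ(1)) = (0,3) ∈ E(G2) ✓
  (0,5) → (φ(0),φ(5)) = (1,3) ∈ E(G2) ✓
  (0,6) → (φ(0),φ(6)) = (3,5) ∈ E(G2) ✓
  (1,3) → (φ(1),φ(3)) = (0,2) ∈ E(G2) ✓
  (1,6) → (φ(1),φ(6)) = (0,5) ∈ E(G2) ✓
  (2,4) → (φ(2),φ(4)) = (4,6) ∈ E(G2) ✓
  (2,6) → (φ(2),φ(6)) = (5,6) ∈ E(G2) ✓
  (4,5) → (φ(4),φ(5)) = (1,4) ∈ E(G2) ✓
All 8 edges of G1 map to edges of G2, and |E(G1)| = |E(G2)| = 8, so φ is a bijection on edges as well as vertices. Hence G1 ≅ G2.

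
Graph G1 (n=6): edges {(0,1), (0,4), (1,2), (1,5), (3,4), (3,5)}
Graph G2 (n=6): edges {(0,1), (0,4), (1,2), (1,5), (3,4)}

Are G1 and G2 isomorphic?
No, not isomorphic

The graphs are NOT isomorphic.

Counting edges: G1 has 6 edge(s); G2 has 5 edge(s).
Edge count is an isomorphism invariant (a bijection on vertices induces a bijection on edges), so differing edge counts rule out isomorphism.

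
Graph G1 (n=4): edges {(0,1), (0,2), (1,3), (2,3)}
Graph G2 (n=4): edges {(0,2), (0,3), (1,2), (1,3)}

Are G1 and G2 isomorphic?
Yes, isomorphic

The graphs are isomorphic.
One valid mapping φ: V(G1) → V(G2): 0→1, 1→2, 2→3, 3→0

Verify φ preserves adjacency — for each edge of G1, its image is an edge of G2:
  (0,1) → (φ(0),φ(1)) = (1,2) ∈ E(G2) ✓
  (0,2) → (φ(0),φ(2)) = (1,3) ∈ E(G2) ✓
  (1,3) → (φ(1),φ(3)) = (0,2) ∈ E(G2) ✓
  (2,3) → (φ(2),φ(3)) = (0,3) ∈ E(G2) ✓
All 4 edges of G1 map to edges of G2, and |E(G1)| = |E(G2)| = 4, so φ is a bijection on edges as well as vertices. Hence G1 ≅ G2.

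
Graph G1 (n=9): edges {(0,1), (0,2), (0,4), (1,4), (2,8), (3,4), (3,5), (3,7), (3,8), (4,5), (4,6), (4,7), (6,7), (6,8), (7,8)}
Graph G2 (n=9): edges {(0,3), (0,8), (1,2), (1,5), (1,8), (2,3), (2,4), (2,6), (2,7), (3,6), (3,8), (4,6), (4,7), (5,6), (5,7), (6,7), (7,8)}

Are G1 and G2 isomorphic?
No, not isomorphic

The graphs are NOT isomorphic.

Counting triangles (3-cliques): G1 has 6, G2 has 7.
Triangle count is an isomorphism invariant, so differing triangle counts rule out isomorphism.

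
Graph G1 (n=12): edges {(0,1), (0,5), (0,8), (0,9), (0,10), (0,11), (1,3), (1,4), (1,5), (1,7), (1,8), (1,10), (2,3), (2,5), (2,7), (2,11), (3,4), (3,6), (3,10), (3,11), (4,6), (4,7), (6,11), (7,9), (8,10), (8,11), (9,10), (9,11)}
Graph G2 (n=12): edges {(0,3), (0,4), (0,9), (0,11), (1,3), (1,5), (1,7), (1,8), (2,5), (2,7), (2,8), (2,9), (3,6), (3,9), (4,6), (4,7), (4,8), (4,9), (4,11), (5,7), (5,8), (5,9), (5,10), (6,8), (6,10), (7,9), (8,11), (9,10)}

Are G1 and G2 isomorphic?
Yes, isomorphic

The graphs are isomorphic.
One valid mapping φ: V(G1) → V(G2): 0→5, 1→9, 2→6, 3→4, 4→0, 5→10, 6→11, 7→3, 8→2, 9→1, 10→7, 11→8

Verify φ preserves adjacency — for each edge of G1, its image is an edge of G2:
  (0,1) → (φ(0),φ(1)) = (5,9) ∈ E(G2) ✓
  (0,5) → (φ(0),φ(5)) = (5,10) ∈ E(G2) ✓
  (0,8) → (φ(0),φ(8)) = (2,5) ∈ E(G2) ✓
  (0,9) → (φ(0),φ(9)) = (1,5) ∈ E(G2) ✓
  (0,10) → (φ(0),φ(10)) = (5,7) ∈ E(G2) ✓
  (0,11) → (φ(0),φ(11)) = (5,8) ∈ E(G2) ✓
  (1,3) → (φ(1),φ(3)) = (4,9) ∈ E(G2) ✓
  (1,4) → (φ(1),φ(4)) = (0,9) ∈ E(G2) ✓
  (1,5) → (φ(1),φ(5)) = (9,10) ∈ E(G2) ✓
  (1,7) → (φ(1),φ(7)) = (3,9) ∈ E(G2) ✓
  (1,8) → (φ(1),φ(8)) = (2,9) ∈ E(G2) ✓
  (1,10) → (φ(1),φ(10)) = (7,9) ∈ E(G2) ✓
  (2,3) → (φ(2),φ(3)) = (4,6) ∈ E(G2) ✓
  (2,5) → (φ(2),φ(5)) = (6,10) ∈ E(G2) ✓
  (2,7) → (φ(2),φ(7)) = (3,6) ∈ E(G2) ✓
  (2,11) → (φ(2),φ(11)) = (6,8) ∈ E(G2) ✓
  (3,4) → (φ(3),φ(4)) = (0,4) ∈ E(G2) ✓
  (3,6) → (φ(3),φ(6)) = (4,11) ∈ E(G2) ✓
  (3,10) → (φ(3),φ(10)) = (4,7) ∈ E(G2) ✓
  (3,11) → (φ(3),φ(11)) = (4,8) ∈ E(G2) ✓
  (4,6) → (φ(4),φ(6)) = (0,11) ∈ E(G2) ✓
  (4,7) → (φ(4),φ(7)) = (0,3) ∈ E(G2) ✓
  (6,11) → (φ(6),φ(11)) = (8,11) ∈ E(G2) ✓
  (7,9) → (φ(7),φ(9)) = (1,3) ∈ E(G2) ✓
  (8,10) → (φ(8),φ(10)) = (2,7) ∈ E(G2) ✓
  (8,11) → (φ(8),φ(11)) = (2,8) ∈ E(G2) ✓
  (9,10) → (φ(9),φ(10)) = (1,7) ∈ E(G2) ✓
  (9,11) → (φ(9),φ(11)) = (1,8) ∈ E(G2) ✓
All 28 edges of G1 map to edges of G2, and |E(G1)| = |E(G2)| = 28, so φ is a bijection on edges as well as vertices. Hence G1 ≅ G2.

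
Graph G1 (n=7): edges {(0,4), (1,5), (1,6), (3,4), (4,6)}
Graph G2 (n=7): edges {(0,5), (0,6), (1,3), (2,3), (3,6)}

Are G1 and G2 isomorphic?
Yes, isomorphic

The graphs are isomorphic.
One valid mapping φ: V(G1) → V(G2): 0→2, 1→0, 2→4, 3→1, 4→3, 5→5, 6→6

Verify φ preserves adjacency — for each edge of G1, its image is an edge of G2:
  (0,4) → (φ(0),φ(4)) = (2,3) ∈ E(G2) ✓
  (1,5) → (φ(1),φ(5)) = (0,5) ∈ E(G2) ✓
  (1,6) → (φ(1),φ(6)) = (0,6) ∈ E(G2) ✓
  (3,4) → (φ(3),φ(4)) = (1,3) ∈ E(G2) ✓
  (4,6) → (φ(4),φ(6)) = (3,6) ∈ E(G2) ✓
All 5 edges of G1 map to edges of G2, and |E(G1)| = |E(G2)| = 5, so φ is a bijection on edges as well as vertices. Hence G1 ≅ G2.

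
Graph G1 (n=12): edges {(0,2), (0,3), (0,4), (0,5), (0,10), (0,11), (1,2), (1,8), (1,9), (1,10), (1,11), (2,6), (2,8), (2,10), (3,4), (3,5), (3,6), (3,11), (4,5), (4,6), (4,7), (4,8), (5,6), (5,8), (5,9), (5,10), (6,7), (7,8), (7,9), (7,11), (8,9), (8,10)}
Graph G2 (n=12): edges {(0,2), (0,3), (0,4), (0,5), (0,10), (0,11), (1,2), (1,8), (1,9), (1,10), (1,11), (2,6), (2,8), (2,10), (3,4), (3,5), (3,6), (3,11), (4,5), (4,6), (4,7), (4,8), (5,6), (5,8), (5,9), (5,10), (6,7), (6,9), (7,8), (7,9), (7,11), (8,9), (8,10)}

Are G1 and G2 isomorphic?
No, not isomorphic

The graphs are NOT isomorphic.

Counting edges: G1 has 32 edge(s); G2 has 33 edge(s).
Edge count is an isomorphism invariant (a bijection on vertices induces a bijection on edges), so differing edge counts rule out isomorphism.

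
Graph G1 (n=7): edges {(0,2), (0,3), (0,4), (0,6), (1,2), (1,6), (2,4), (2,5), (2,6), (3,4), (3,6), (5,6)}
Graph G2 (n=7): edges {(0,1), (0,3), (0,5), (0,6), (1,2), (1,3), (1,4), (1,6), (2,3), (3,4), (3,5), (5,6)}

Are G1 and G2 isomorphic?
Yes, isomorphic

The graphs are isomorphic.
One valid mapping φ: V(G1) → V(G2): 0→0, 1→4, 2→1, 3→5, 4→6, 5→2, 6→3

Verify φ preserves adjacency — for each edge of G1, its image is an edge of G2:
  (0,2) → (φ(0),φ(2)) = (0,1) ∈ E(G2) ✓
  (0,3) → (φ(0),φ(3)) = (0,5) ∈ E(G2) ✓
  (0,4) → (φ(0),φ(4)) = (0,6) ∈ E(G2) ✓
  (0,6) → (φ(0),φ(6)) = (0,3) ∈ E(G2) ✓
  (1,2) → (φ(1),φ(2)) = (1,4) ∈ E(G2) ✓
  (1,6) → (φ(1),φ(6)) = (3,4) ∈ E(G2) ✓
  (2,4) → (φ(2),φ(4)) = (1,6) ∈ E(G2) ✓
  (2,5) → (φ(2),φ(5)) = (1,2) ∈ E(G2) ✓
  (2,6) → (φ(2),φ(6)) = (1,3) ∈ E(G2) ✓
  (3,4) → (φ(3),φ(4)) = (5,6) ∈ E(G2) ✓
  (3,6) → (φ(3),φ(6)) = (3,5) ∈ E(G2) ✓
  (5,6) → (φ(5),φ(6)) = (2,3) ∈ E(G2) ✓
All 12 edges of G1 map to edges of G2, and |E(G1)| = |E(G2)| = 12, so φ is a bijection on edges as well as vertices. Hence G1 ≅ G2.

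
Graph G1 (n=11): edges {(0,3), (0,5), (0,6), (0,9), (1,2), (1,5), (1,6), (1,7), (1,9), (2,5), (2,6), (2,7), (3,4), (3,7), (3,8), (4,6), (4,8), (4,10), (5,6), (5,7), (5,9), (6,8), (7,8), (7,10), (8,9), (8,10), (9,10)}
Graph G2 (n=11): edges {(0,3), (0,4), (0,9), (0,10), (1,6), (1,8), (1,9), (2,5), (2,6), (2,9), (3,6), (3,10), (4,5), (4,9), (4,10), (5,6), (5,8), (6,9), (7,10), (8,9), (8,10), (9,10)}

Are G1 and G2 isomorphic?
No, not isomorphic

The graphs are NOT isomorphic.

Counting triangles (3-cliques): G1 has 16, G2 has 10.
Triangle count is an isomorphism invariant, so differing triangle counts rule out isomorphism.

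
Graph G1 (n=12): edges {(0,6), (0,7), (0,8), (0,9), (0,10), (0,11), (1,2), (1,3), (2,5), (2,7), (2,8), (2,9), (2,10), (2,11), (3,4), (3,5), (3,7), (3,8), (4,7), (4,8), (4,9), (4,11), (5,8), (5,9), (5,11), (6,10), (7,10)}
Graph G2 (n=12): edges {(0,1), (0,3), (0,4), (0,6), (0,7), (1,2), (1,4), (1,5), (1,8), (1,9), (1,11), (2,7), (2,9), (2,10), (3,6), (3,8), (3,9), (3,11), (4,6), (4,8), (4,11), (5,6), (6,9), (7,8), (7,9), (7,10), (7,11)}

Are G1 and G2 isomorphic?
Yes, isomorphic

The graphs are isomorphic.
One valid mapping φ: V(G1) → V(G2): 0→7, 1→5, 2→1, 3→6, 4→3, 5→4, 6→10, 7→9, 8→0, 9→11, 10→2, 11→8

Verify φ preserves adjacency — for each edge of G1, its image is an edge of G2:
  (0,6) → (φ(0),φ(6)) = (7,10) ∈ E(G2) ✓
  (0,7) → (φ(0),φ(7)) = (7,9) ∈ E(G2) ✓
  (0,8) → (φ(0),φ(8)) = (0,7) ∈ E(G2) ✓
  (0,9) → (φ(0),φ(9)) = (7,11) ∈ E(G2) ✓
  (0,10) → (φ(0),φ(10)) = (2,7) ∈ E(G2) ✓
  (0,11) → (φ(0),φ(11)) = (7,8) ∈ E(G2) ✓
  (1,2) → (φ(1),φ(2)) = (1,5) ∈ E(G2) ✓
  (1,3) → (φ(1),φ(3)) = (5,6) ∈ E(G2) ✓
  (2,5) → (φ(2),φ(5)) = (1,4) ∈ E(G2) ✓
  (2,7) → (φ(2),φ(7)) = (1,9) ∈ E(G2) ✓
  (2,8) → (φ(2),φ(8)) = (0,1) ∈ E(G2) ✓
  (2,9) → (φ(2),φ(9)) = (1,11) ∈ E(G2) ✓
  (2,10) → (φ(2),φ(10)) = (1,2) ∈ E(G2) ✓
  (2,11) → (φ(2),φ(11)) = (1,8) ∈ E(G2) ✓
  (3,4) → (φ(3),φ(4)) = (3,6) ∈ E(G2) ✓
  (3,5) → (φ(3),φ(5)) = (4,6) ∈ E(G2) ✓
  (3,7) → (φ(3),φ(7)) = (6,9) ∈ E(G2) ✓
  (3,8) → (φ(3),φ(8)) = (0,6) ∈ E(G2) ✓
  (4,7) → (φ(4),φ(7)) = (3,9) ∈ E(G2) ✓
  (4,8) → (φ(4),φ(8)) = (0,3) ∈ E(G2) ✓
  (4,9) → (φ(4),φ(9)) = (3,11) ∈ E(G2) ✓
  (4,11) → (φ(4),φ(11)) = (3,8) ∈ E(G2) ✓
  (5,8) → (φ(5),φ(8)) = (0,4) ∈ E(G2) ✓
  (5,9) → (φ(5),φ(9)) = (4,11) ∈ E(G2) ✓
  (5,11) → (φ(5),φ(11)) = (4,8) ∈ E(G2) ✓
  (6,10) → (φ(6),φ(10)) = (2,10) ∈ E(G2) ✓
  (7,10) → (φ(7),φ(10)) = (2,9) ∈ E(G2) ✓
All 27 edges of G1 map to edges of G2, and |E(G1)| = |E(G2)| = 27, so φ is a bijection on edges as well as vertices. Hence G1 ≅ G2.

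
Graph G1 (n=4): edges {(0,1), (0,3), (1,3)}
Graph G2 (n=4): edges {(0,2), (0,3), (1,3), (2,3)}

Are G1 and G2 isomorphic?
No, not isomorphic

The graphs are NOT isomorphic.

Degrees in G1: deg(0)=2, deg(1)=2, deg(2)=0, deg(3)=2.
Sorted degree sequence of G1: [2, 2, 2, 0].
Degrees in G2: deg(0)=2, deg(1)=1, deg(2)=2, deg(3)=3.
Sorted degree sequence of G2: [3, 2, 2, 1].
The (sorted) degree sequence is an isomorphism invariant, so since G1 and G2 have different degree sequences they cannot be isomorphic.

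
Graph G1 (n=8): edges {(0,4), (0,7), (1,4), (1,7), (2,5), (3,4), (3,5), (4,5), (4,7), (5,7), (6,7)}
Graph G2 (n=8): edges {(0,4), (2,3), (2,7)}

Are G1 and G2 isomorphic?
No, not isomorphic

The graphs are NOT isomorphic.

Connected components of G1: 1 component(s) with vertex sets [[0, 1, 2, 3, 4, 5, 6, 7]], sizes [8].
Connected components of G2: 5 component(s) with vertex sets [[1], [5], [6], [0, 4], [2, 3, 7]], sizes [1, 1, 1, 2, 3].
The number of connected components (and the multiset of component sizes) is an isomorphism invariant — an isomorphism maps each component of G1 bijectively onto a component of G2. Since G1 has 1 component(s) and G2 has 5, they cannot be isomorphic.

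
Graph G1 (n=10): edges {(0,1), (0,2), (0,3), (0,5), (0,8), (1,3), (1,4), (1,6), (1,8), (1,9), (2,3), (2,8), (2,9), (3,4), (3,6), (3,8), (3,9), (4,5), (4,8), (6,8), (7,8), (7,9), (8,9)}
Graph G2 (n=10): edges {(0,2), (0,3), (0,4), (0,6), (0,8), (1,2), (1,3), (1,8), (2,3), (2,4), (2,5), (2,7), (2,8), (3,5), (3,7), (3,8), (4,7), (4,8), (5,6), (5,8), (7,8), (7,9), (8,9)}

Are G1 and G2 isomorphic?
Yes, isomorphic

The graphs are isomorphic.
One valid mapping φ: V(G1) → V(G2): 0→0, 1→3, 2→4, 3→2, 4→5, 5→6, 6→1, 7→9, 8→8, 9→7

Verify φ preserves adjacency — for each edge of G1, its image is an edge of G2:
  (0,1) → (φ(0),φ(1)) = (0,3) ∈ E(G2) ✓
  (0,2) → (φ(0),φ(2)) = (0,4) ∈ E(G2) ✓
  (0,3) → (φ(0),φ(3)) = (0,2) ∈ E(G2) ✓
  (0,5) → (φ(0),φ(5)) = (0,6) ∈ E(G2) ✓
  (0,8) → (φ(0),φ(8)) = (0,8) ∈ E(G2) ✓
  (1,3) → (φ(1),φ(3)) = (2,3) ∈ E(G2) ✓
  (1,4) → (φ(1),φ(4)) = (3,5) ∈ E(G2) ✓
  (1,6) → (φ(1),φ(6)) = (1,3) ∈ E(G2) ✓
  (1,8) → (φ(1),φ(8)) = (3,8) ∈ E(G2) ✓
  (1,9) → (φ(1),φ(9)) = (3,7) ∈ E(G2) ✓
  (2,3) → (φ(2),φ(3)) = (2,4) ∈ E(G2) ✓
  (2,8) → (φ(2),φ(8)) = (4,8) ∈ E(G2) ✓
  (2,9) → (φ(2),φ(9)) = (4,7) ∈ E(G2) ✓
  (3,4) → (φ(3),φ(4)) = (2,5) ∈ E(G2) ✓
  (3,6) → (φ(3),φ(6)) = (1,2) ∈ E(G2) ✓
  (3,8) → (φ(3),φ(8)) = (2,8) ∈ E(G2) ✓
  (3,9) → (φ(3),φ(9)) = (2,7) ∈ E(G2) ✓
  (4,5) → (φ(4),φ(5)) = (5,6) ∈ E(G2) ✓
  (4,8) → (φ(4),φ(8)) = (5,8) ∈ E(G2) ✓
  (6,8) → (φ(6),φ(8)) = (1,8) ∈ E(G2) ✓
  (7,8) → (φ(7),φ(8)) = (8,9) ∈ E(G2) ✓
  (7,9) → (φ(7),φ(9)) = (7,9) ∈ E(G2) ✓
  (8,9) → (φ(8),φ(9)) = (7,8) ∈ E(G2) ✓
All 23 edges of G1 map to edges of G2, and |E(G1)| = |E(G2)| = 23, so φ is a bijection on edges as well as vertices. Hence G1 ≅ G2.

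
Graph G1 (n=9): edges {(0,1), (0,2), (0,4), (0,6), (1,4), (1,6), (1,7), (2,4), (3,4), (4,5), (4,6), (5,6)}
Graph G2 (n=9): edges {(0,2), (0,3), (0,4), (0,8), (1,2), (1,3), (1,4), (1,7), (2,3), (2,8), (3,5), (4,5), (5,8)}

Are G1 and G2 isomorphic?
No, not isomorphic

The graphs are NOT isomorphic.

Counting triangles (3-cliques): G1 has 6, G2 has 3.
Triangle count is an isomorphism invariant, so differing triangle counts rule out isomorphism.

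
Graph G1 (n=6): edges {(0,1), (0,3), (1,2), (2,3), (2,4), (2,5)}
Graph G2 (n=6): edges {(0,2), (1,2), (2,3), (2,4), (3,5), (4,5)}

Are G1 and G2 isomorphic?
Yes, isomorphic

The graphs are isomorphic.
One valid mapping φ: V(G1) → V(G2): 0→5, 1→3, 2→2, 3→4, 4→1, 5→0

Verify φ preserves adjacency — for each edge of G1, its image is an edge of G2:
  (0,1) → (φ(0),φ(1)) = (3,5) ∈ E(G2) ✓
  (0,3) → (φ(0),φ(3)) = (4,5) ∈ E(G2) ✓
  (1,2) → (φ(1),φ(2)) = (2,3) ∈ E(G2) ✓
  (2,3) → (φ(2),φ(3)) = (2,4) ∈ E(G2) ✓
  (2,4) → (φ(2),φ(4)) = (1,2) ∈ E(G2) ✓
  (2,5) → (φ(2),φ(5)) = (0,2) ∈ E(G2) ✓
All 6 edges of G1 map to edges of G2, and |E(G1)| = |E(G2)| = 6, so φ is a bijection on edges as well as vertices. Hence G1 ≅ G2.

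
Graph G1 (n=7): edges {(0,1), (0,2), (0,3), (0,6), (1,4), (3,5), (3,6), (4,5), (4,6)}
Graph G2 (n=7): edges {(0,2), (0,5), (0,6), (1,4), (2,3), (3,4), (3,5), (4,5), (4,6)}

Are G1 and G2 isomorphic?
Yes, isomorphic

The graphs are isomorphic.
One valid mapping φ: V(G1) → V(G2): 0→4, 1→6, 2→1, 3→3, 4→0, 5→2, 6→5

Verify φ preserves adjacency — for each edge of G1, its image is an edge of G2:
  (0,1) → (φ(0),φ(1)) = (4,6) ∈ E(G2) ✓
  (0,2) → (φ(0),φ(2)) = (1,4) ∈ E(G2) ✓
  (0,3) → (φ(0),φ(3)) = (3,4) ∈ E(G2) ✓
  (0,6) → (φ(0),φ(6)) = (4,5) ∈ E(G2) ✓
  (1,4) → (φ(1),φ(4)) = (0,6) ∈ E(G2) ✓
  (3,5) → (φ(3),φ(5)) = (2,3) ∈ E(G2) ✓
  (3,6) → (φ(3),φ(6)) = (3,5) ∈ E(G2) ✓
  (4,5) → (φ(4),φ(5)) = (0,2) ∈ E(G2) ✓
  (4,6) → (φ(4),φ(6)) = (0,5) ∈ E(G2) ✓
All 9 edges of G1 map to edges of G2, and |E(G1)| = |E(G2)| = 9, so φ is a bijection on edges as well as vertices. Hence G1 ≅ G2.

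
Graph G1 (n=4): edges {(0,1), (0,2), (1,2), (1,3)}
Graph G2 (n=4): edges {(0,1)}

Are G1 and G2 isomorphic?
No, not isomorphic

The graphs are NOT isomorphic.

Counting triangles (3-cliques): G1 has 1, G2 has 0.
Triangle count is an isomorphism invariant, so differing triangle counts rule out isomorphism.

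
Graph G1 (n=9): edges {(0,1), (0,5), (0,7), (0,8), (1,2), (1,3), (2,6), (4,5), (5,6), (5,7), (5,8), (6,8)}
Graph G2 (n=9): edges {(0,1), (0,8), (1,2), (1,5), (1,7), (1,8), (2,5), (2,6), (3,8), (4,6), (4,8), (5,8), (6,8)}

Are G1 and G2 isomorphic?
No, not isomorphic

The graphs are NOT isomorphic.

Counting triangles (3-cliques): G1 has 3, G2 has 4.
Triangle count is an isomorphism invariant, so differing triangle counts rule out isomorphism.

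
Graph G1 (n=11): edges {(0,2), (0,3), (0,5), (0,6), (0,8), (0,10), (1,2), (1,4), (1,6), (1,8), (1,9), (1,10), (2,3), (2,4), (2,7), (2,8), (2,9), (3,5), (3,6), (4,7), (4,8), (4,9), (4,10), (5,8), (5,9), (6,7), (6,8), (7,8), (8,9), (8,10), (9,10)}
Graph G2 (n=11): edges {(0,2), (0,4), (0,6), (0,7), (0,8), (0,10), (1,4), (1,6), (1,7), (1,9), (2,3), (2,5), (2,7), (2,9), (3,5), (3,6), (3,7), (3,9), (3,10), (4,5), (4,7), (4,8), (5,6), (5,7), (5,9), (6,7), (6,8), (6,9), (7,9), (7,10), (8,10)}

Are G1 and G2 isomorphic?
Yes, isomorphic

The graphs are isomorphic.
One valid mapping φ: V(G1) → V(G2): 0→0, 1→5, 2→6, 3→8, 4→9, 5→10, 6→4, 7→1, 8→7, 9→3, 10→2

Verify φ preserves adjacency — for each edge of G1, its image is an edge of G2:
  (0,2) → (φ(0),φ(2)) = (0,6) ∈ E(G2) ✓
  (0,3) → (φ(0),φ(3)) = (0,8) ∈ E(G2) ✓
  (0,5) → (φ(0),φ(5)) = (0,10) ∈ E(G2) ✓
  (0,6) → (φ(0),φ(6)) = (0,4) ∈ E(G2) ✓
  (0,8) → (φ(0),φ(8)) = (0,7) ∈ E(G2) ✓
  (0,10) → (φ(0),φ(10)) = (0,2) ∈ E(G2) ✓
  (1,2) → (φ(1),φ(2)) = (5,6) ∈ E(G2) ✓
  (1,4) → (φ(1),φ(4)) = (5,9) ∈ E(G2) ✓
  (1,6) → (φ(1),φ(6)) = (4,5) ∈ E(G2) ✓
  (1,8) → (φ(1),φ(8)) = (5,7) ∈ E(G2) ✓
  (1,9) → (φ(1),φ(9)) = (3,5) ∈ E(G2) ✓
  (1,10) → (φ(1),φ(10)) = (2,5) ∈ E(G2) ✓
  (2,3) → (φ(2),φ(3)) = (6,8) ∈ E(G2) ✓
  (2,4) → (φ(2),φ(4)) = (6,9) ∈ E(G2) ✓
  (2,7) → (φ(2),φ(7)) = (1,6) ∈ E(G2) ✓
  (2,8) → (φ(2),φ(8)) = (6,7) ∈ E(G2) ✓
  (2,9) → (φ(2),φ(9)) = (3,6) ∈ E(G2) ✓
  (3,5) → (φ(3),φ(5)) = (8,10) ∈ E(G2) ✓
  (3,6) → (φ(3),φ(6)) = (4,8) ∈ E(G2) ✓
  (4,7) → (φ(4),φ(7)) = (1,9) ∈ E(G2) ✓
  (4,8) → (φ(4),φ(8)) = (7,9) ∈ E(G2) ✓
  (4,9) → (φ(4),φ(9)) = (3,9) ∈ E(G2) ✓
  (4,10) → (φ(4),φ(10)) = (2,9) ∈ E(G2) ✓
  (5,8) → (φ(5),φ(8)) = (7,10) ∈ E(G2) ✓
  (5,9) → (φ(5),φ(9)) = (3,10) ∈ E(G2) ✓
  (6,7) → (φ(6),φ(7)) = (1,4) ∈ E(G2) ✓
  (6,8) → (φ(6),φ(8)) = (4,7) ∈ E(G2) ✓
  (7,8) → (φ(7),φ(8)) = (1,7) ∈ E(G2) ✓
  (8,9) → (φ(8),φ(9)) = (3,7) ∈ E(G2) ✓
  (8,10) → (φ(8),φ(10)) = (2,7) ∈ E(G2) ✓
  (9,10) → (φ(9),φ(10)) = (2,3) ∈ E(G2) ✓
All 31 edges of G1 map to edges of G2, and |E(G1)| = |E(G2)| = 31, so φ is a bijection on edges as well as vertices. Hence G1 ≅ G2.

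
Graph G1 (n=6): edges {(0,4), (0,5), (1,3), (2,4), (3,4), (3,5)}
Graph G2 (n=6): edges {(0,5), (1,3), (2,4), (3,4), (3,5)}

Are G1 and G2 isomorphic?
No, not isomorphic

The graphs are NOT isomorphic.

Counting edges: G1 has 6 edge(s); G2 has 5 edge(s).
Edge count is an isomorphism invariant (a bijection on vertices induces a bijection on edges), so differing edge counts rule out isomorphism.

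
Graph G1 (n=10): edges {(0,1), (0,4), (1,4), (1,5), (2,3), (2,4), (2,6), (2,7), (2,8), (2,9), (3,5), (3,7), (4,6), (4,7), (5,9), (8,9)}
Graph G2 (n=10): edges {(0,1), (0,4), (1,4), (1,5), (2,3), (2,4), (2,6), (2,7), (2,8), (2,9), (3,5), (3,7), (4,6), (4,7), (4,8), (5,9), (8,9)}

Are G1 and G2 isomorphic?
No, not isomorphic

The graphs are NOT isomorphic.

Counting edges: G1 has 16 edge(s); G2 has 17 edge(s).
Edge count is an isomorphism invariant (a bijection on vertices induces a bijection on edges), so differing edge counts rule out isomorphism.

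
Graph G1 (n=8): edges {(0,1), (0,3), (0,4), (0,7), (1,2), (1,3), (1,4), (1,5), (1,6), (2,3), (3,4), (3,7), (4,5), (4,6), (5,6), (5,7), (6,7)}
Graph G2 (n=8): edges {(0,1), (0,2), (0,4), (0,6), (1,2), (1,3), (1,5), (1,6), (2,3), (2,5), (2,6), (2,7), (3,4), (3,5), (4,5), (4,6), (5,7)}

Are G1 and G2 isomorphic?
Yes, isomorphic

The graphs are isomorphic.
One valid mapping φ: V(G1) → V(G2): 0→3, 1→2, 2→7, 3→5, 4→1, 5→6, 6→0, 7→4

Verify φ preserves adjacency — for each edge of G1, its image is an edge of G2:
  (0,1) → (φ(0),φ(1)) = (2,3) ∈ E(G2) ✓
  (0,3) → (φ(0),φ(3)) = (3,5) ∈ E(G2) ✓
  (0,4) → (φ(0),φ(4)) = (1,3) ∈ E(G2) ✓
  (0,7) → (φ(0),φ(7)) = (3,4) ∈ E(G2) ✓
  (1,2) → (φ(1),φ(2)) = (2,7) ∈ E(G2) ✓
  (1,3) → (φ(1),φ(3)) = (2,5) ∈ E(G2) ✓
  (1,4) → (φ(1),φ(4)) = (1,2) ∈ E(G2) ✓
  (1,5) → (φ(1),φ(5)) = (2,6) ∈ E(G2) ✓
  (1,6) → (φ(1),φ(6)) = (0,2) ∈ E(G2) ✓
  (2,3) → (φ(2),φ(3)) = (5,7) ∈ E(G2) ✓
  (3,4) → (φ(3),φ(4)) = (1,5) ∈ E(G2) ✓
  (3,7) → (φ(3),φ(7)) = (4,5) ∈ E(G2) ✓
  (4,5) → (φ(4),φ(5)) = (1,6) ∈ E(G2) ✓
  (4,6) → (φ(4),φ(6)) = (0,1) ∈ E(G2) ✓
  (5,6) → (φ(5),φ(6)) = (0,6) ∈ E(G2) ✓
  (5,7) → (φ(5),φ(7)) = (4,6) ∈ E(G2) ✓
  (6,7) → (φ(6),φ(7)) = (0,4) ∈ E(G2) ✓
All 17 edges of G1 map to edges of G2, and |E(G1)| = |E(G2)| = 17, so φ is a bijection on edges as well as vertices. Hence G1 ≅ G2.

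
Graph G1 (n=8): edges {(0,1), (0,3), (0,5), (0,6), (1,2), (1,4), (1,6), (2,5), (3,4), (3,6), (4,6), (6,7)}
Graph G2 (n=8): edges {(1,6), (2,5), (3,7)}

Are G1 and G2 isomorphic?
No, not isomorphic

The graphs are NOT isomorphic.

Connected components of G1: 1 component(s) with vertex sets [[0, 1, 2, 3, 4, 5, 6, 7]], sizes [8].
Connected components of G2: 5 component(s) with vertex sets [[0], [4], [1, 6], [2, 5], [3, 7]], sizes [1, 1, 2, 2, 2].
The number of connected components (and the multiset of component sizes) is an isomorphism invariant — an isomorphism maps each component of G1 bijectively onto a component of G2. Since G1 has 1 component(s) and G2 has 5, they cannot be isomorphic.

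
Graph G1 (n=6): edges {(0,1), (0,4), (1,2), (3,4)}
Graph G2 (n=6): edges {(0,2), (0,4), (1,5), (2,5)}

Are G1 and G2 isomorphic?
Yes, isomorphic

The graphs are isomorphic.
One valid mapping φ: V(G1) → V(G2): 0→2, 1→0, 2→4, 3→1, 4→5, 5→3

Verify φ preserves adjacency — for each edge of G1, its image is an edge of G2:
  (0,1) → (φ(0),φ(1)) = (0,2) ∈ E(G2) ✓
  (0,4) → (φ(0),φ(4)) = (2,5) ∈ E(G2) ✓
  (1,2) → (φ(1),φ(2)) = (0,4) ∈ E(G2) ✓
  (3,4) → (φ(3),φ(4)) = (1,5) ∈ E(G2) ✓
All 4 edges of G1 map to edges of G2, and |E(G1)| = |E(G2)| = 4, so φ is a bijection on edges as well as vertices. Hence G1 ≅ G2.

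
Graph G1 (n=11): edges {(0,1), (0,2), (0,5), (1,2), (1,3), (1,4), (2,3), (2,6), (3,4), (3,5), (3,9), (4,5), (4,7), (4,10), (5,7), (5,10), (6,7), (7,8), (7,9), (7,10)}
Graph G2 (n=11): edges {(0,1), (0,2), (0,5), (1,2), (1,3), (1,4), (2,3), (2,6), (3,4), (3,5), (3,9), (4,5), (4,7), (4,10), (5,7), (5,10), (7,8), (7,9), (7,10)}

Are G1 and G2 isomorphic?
No, not isomorphic

The graphs are NOT isomorphic.

Counting edges: G1 has 20 edge(s); G2 has 19 edge(s).
Edge count is an isomorphism invariant (a bijection on vertices induces a bijection on edges), so differing edge counts rule out isomorphism.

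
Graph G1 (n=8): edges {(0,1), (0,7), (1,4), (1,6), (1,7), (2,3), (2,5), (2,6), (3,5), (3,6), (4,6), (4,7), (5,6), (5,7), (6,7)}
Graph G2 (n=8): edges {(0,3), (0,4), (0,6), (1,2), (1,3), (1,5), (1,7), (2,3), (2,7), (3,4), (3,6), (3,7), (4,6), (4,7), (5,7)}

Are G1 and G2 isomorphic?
Yes, isomorphic

The graphs are isomorphic.
One valid mapping φ: V(G1) → V(G2): 0→5, 1→1, 2→0, 3→6, 4→2, 5→4, 6→3, 7→7

Verify φ preserves adjacency — for each edge of G1, its image is an edge of G2:
  (0,1) → (φ(0),φ(1)) = (1,5) ∈ E(G2) ✓
  (0,7) → (φ(0),φ(7)) = (5,7) ∈ E(G2) ✓
  (1,4) → (φ(1),φ(4)) = (1,2) ∈ E(G2) ✓
  (1,6) → (φ(1),φ(6)) = (1,3) ∈ E(G2) ✓
  (1,7) → (φ(1),φ(7)) = (1,7) ∈ E(G2) ✓
  (2,3) → (φ(2),φ(3)) = (0,6) ∈ E(G2) ✓
  (2,5) → (φ(2),φ(5)) = (0,4) ∈ E(G2) ✓
  (2,6) → (φ(2),φ(6)) = (0,3) ∈ E(G2) ✓
  (3,5) → (φ(3),φ(5)) = (4,6) ∈ E(G2) ✓
  (3,6) → (φ(3),φ(6)) = (3,6) ∈ E(G2) ✓
  (4,6) → (φ(4),φ(6)) = (2,3) ∈ E(G2) ✓
  (4,7) → (φ(4),φ(7)) = (2,7) ∈ E(G2) ✓
  (5,6) → (φ(5),φ(6)) = (3,4) ∈ E(G2) ✓
  (5,7) → (φ(5),φ(7)) = (4,7) ∈ E(G2) ✓
  (6,7) → (φ(6),φ(7)) = (3,7) ∈ E(G2) ✓
All 15 edges of G1 map to edges of G2, and |E(G1)| = |E(G2)| = 15, so φ is a bijection on edges as well as vertices. Hence G1 ≅ G2.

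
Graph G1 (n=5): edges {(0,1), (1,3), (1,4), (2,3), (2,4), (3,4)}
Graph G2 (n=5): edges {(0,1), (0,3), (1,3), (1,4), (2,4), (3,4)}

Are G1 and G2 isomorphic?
Yes, isomorphic

The graphs are isomorphic.
One valid mapping φ: V(G1) → V(G2): 0→2, 1→4, 2→0, 3→3, 4→1

Verify φ preserves adjacency — for each edge of G1, its image is an edge of G2:
  (0,1) → (φ(0),φ(1)) = (2,4) ∈ E(G2) ✓
  (1,3) → (φ(1),φ(3)) = (3,4) ∈ E(G2) ✓
  (1,4) → (φ(1),φ(4)) = (1,4) ∈ E(G2) ✓
  (2,3) → (φ(2),φ(3)) = (0,3) ∈ E(G2) ✓
  (2,4) → (φ(2),φ(4)) = (0,1) ∈ E(G2) ✓
  (3,4) → (φ(3),φ(4)) = (1,3) ∈ E(G2) ✓
All 6 edges of G1 map to edges of G2, and |E(G1)| = |E(G2)| = 6, so φ is a bijection on edges as well as vertices. Hence G1 ≅ G2.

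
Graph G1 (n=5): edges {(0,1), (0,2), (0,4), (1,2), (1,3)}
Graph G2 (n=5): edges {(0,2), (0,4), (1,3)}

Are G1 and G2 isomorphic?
No, not isomorphic

The graphs are NOT isomorphic.

Counting edges: G1 has 5 edge(s); G2 has 3 edge(s).
Edge count is an isomorphism invariant (a bijection on vertices induces a bijection on edges), so differing edge counts rule out isomorphism.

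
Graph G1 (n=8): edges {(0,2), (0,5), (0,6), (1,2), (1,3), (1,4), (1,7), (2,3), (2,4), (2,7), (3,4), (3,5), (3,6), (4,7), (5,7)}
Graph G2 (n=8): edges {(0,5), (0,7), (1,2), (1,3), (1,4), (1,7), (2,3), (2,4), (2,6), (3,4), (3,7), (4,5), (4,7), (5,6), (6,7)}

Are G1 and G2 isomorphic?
Yes, isomorphic

The graphs are isomorphic.
One valid mapping φ: V(G1) → V(G2): 0→5, 1→1, 2→4, 3→7, 4→3, 5→6, 6→0, 7→2

Verify φ preserves adjacency — for each edge of G1, its image is an edge of G2:
  (0,2) → (φ(0),φ(2)) = (4,5) ∈ E(G2) ✓
  (0,5) → (φ(0),φ(5)) = (5,6) ∈ E(G2) ✓
  (0,6) → (φ(0),φ(6)) = (0,5) ∈ E(G2) ✓
  (1,2) → (φ(1),φ(2)) = (1,4) ∈ E(G2) ✓
  (1,3) → (φ(1),φ(3)) = (1,7) ∈ E(G2) ✓
  (1,4) → (φ(1),φ(4)) = (1,3) ∈ E(G2) ✓
  (1,7) → (φ(1),φ(7)) = (1,2) ∈ E(G2) ✓
  (2,3) → (φ(2),φ(3)) = (4,7) ∈ E(G2) ✓
  (2,4) → (φ(2),φ(4)) = (3,4) ∈ E(G2) ✓
  (2,7) → (φ(2),φ(7)) = (2,4) ∈ E(G2) ✓
  (3,4) → (φ(3),φ(4)) = (3,7) ∈ E(G2) ✓
  (3,5) → (φ(3),φ(5)) = (6,7) ∈ E(G2) ✓
  (3,6) → (φ(3),φ(6)) = (0,7) ∈ E(G2) ✓
  (4,7) → (φ(4),φ(7)) = (2,3) ∈ E(G2) ✓
  (5,7) → (φ(5),φ(7)) = (2,6) ∈ E(G2) ✓
All 15 edges of G1 map to edges of G2, and |E(G1)| = |E(G2)| = 15, so φ is a bijection on edges as well as vertices. Hence G1 ≅ G2.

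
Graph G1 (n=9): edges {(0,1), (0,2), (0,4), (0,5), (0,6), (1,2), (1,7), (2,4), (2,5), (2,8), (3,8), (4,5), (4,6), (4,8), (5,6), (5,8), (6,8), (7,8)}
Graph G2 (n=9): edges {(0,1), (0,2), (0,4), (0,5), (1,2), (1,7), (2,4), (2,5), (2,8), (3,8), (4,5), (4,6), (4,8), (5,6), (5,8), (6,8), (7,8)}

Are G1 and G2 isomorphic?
No, not isomorphic

The graphs are NOT isomorphic.

Counting edges: G1 has 18 edge(s); G2 has 17 edge(s).
Edge count is an isomorphism invariant (a bijection on vertices induces a bijection on edges), so differing edge counts rule out isomorphism.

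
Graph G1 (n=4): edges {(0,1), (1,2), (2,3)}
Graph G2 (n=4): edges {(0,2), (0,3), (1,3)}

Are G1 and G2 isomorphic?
Yes, isomorphic

The graphs are isomorphic.
One valid mapping φ: V(G1) → V(G2): 0→1, 1→3, 2→0, 3→2

Verify φ preserves adjacency — for each edge of G1, its image is an edge of G2:
  (0,1) → (φ(0),φ(1)) = (1,3) ∈ E(G2) ✓
  (1,2) → (φ(1),φ(2)) = (0,3) ∈ E(G2) ✓
  (2,3) → (φ(2),φ(3)) = (0,2) ∈ E(G2) ✓
All 3 edges of G1 map to edges of G2, and |E(G1)| = |E(G2)| = 3, so φ is a bijection on edges as well as vertices. Hence G1 ≅ G2.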